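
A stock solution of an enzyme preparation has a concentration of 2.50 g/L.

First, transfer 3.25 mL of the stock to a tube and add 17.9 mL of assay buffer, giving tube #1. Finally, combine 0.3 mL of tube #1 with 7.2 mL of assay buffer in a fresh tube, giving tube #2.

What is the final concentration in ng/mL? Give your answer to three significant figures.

Step 1: 3.25 mL + 17.9 mL = 21.15 mL total → factor 21.15/3.25 = 6.5077
Step 2: 0.3 mL + 7.2 mL = 7.5 mL total → factor 7.5/0.3 = 25
Overall dilution factor = 6.5077 × 25 = 162.69
Final = 2.50 g/L / 162.69 = 0.01537 g/L = 1.54 × 10^4 ng/mL

1.54 × 10^4 ng/mL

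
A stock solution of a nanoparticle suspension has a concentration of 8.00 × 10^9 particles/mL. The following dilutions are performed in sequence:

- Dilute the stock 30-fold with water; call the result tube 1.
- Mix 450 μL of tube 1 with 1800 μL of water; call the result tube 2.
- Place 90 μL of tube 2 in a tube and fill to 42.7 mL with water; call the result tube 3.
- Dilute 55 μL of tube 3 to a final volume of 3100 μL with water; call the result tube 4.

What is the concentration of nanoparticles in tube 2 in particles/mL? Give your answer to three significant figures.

5.33 × 10^7 particles/mL

Step 1: 30-fold → factor 30
Step 2: 450 μL + 1800 μL = 2250 μL total → factor 2250/450 = 5
Dilution factor through tube 2 = 30 × 5 = 150
[tube 2] = 8.00 × 10^9 particles/mL / 150 = 5.33 × 10^7 particles/mL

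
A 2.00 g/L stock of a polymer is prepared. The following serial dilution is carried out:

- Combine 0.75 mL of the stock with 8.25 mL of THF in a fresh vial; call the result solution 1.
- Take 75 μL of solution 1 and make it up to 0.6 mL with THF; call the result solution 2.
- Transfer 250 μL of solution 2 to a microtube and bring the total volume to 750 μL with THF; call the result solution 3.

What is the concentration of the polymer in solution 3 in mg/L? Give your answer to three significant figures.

6.94 mg/L

Step 1: 0.75 mL + 8.25 mL = 9 mL total → factor 9/0.75 = 12
Step 2: 75 μL brought to 0.6 mL → factor 600/75 = 8
Step 3: 250 μL brought to 750 μL → factor 750/250 = 3
Overall dilution factor = 12 × 8 × 3 = 288
Final = 2.00 g/L / 288 = 0.006944 g/L = 6.94 mg/L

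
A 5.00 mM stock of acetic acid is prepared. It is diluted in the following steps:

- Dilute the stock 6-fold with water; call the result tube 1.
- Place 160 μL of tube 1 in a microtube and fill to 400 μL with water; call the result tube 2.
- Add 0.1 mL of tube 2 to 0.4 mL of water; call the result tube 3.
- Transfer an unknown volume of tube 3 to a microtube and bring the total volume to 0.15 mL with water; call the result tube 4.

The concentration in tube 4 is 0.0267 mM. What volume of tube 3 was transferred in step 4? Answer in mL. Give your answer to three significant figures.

Step 1: 6-fold → factor 6
Step 2: 160 μL brought to 400 μL → factor 400/160 = 2.5
Step 3: 0.1 mL + 0.4 mL = 0.5 mL total → factor 0.5/0.1 = 5
Step 4: v brought to 0.15 mL → factor = 0.15 mL/v
Product of known-step factors = 75
Overall factor = 5.00 mM / (0.0267 mM) = 187.27
Step-4 factor = 187.27 / 75 = 2.4969
v = 0.15 mL / 2.4969 = 0.0601 mL

0.0601 mL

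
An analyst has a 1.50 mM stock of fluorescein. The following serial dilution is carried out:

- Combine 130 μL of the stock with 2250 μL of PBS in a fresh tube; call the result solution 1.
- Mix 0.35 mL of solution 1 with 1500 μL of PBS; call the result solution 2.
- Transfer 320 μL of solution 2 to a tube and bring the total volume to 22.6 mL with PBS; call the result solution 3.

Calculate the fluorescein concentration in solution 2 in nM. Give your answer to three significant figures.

1.55 × 10^4 nM

Step 1: 130 μL + 2250 μL = 2380 μL total → factor 2380/130 = 18.308
Step 2: 0.35 mL + 1500 μL = 1.85 mL total → factor 1.85/0.35 = 5.2857
Dilution factor through solution 2 = 18.308 × 5.2857 = 96.769
[solution 2] = 1.50 mM / 96.769 = 0.01550 mM = 1.55 × 10^4 nM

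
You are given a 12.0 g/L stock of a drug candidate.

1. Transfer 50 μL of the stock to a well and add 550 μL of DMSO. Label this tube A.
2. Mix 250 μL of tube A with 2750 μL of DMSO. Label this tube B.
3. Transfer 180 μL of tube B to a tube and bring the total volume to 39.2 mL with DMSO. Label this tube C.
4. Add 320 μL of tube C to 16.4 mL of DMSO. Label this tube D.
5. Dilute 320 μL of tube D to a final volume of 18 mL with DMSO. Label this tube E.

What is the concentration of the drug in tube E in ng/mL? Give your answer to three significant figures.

0.130 ng/mL

Step 1: 50 μL + 550 μL = 600 μL total → factor 600/50 = 12
Step 2: 250 μL + 2750 μL = 3000 μL total → factor 3000/250 = 12
Step 3: 180 μL brought to 39.2 mL → factor 39200/180 = 217.78
Step 4: 320 μL + 16.4 mL = 16720 μL total → factor 16720/320 = 52.25
Step 5: 320 μL brought to 18 mL → factor 18000/320 = 56.25
Overall dilution factor = 12 × 12 × 217.78 × 52.25 × 56.25 = 9.2169 × 10^7
Final = 12.0 g/L / 9.2169 × 10^7 = 1.302 × 10^-7 g/L = 0.130 ng/mL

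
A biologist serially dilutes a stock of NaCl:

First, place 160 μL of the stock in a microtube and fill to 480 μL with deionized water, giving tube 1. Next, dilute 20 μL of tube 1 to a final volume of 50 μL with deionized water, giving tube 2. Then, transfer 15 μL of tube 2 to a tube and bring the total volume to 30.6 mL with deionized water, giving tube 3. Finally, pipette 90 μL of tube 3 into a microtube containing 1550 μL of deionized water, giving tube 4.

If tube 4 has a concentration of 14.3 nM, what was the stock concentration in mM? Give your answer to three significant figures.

Step 1: 160 μL brought to 480 μL → factor 480/160 = 3
Step 2: 20 μL brought to 50 μL → factor 50/20 = 2.5
Step 3: 15 μL brought to 30.6 mL → factor 30600/15 = 2040
Step 4: 90 μL + 1550 μL = 1640 μL total → factor 1640/90 = 18.222
Overall dilution factor = 3 × 2.5 × 2040 × 18.222 = 2.788 × 10^5
Stock = 14.3 nM × 2.788 × 10^5 = 3.987 × 10^6 nM = 3.99 mM

3.99 mM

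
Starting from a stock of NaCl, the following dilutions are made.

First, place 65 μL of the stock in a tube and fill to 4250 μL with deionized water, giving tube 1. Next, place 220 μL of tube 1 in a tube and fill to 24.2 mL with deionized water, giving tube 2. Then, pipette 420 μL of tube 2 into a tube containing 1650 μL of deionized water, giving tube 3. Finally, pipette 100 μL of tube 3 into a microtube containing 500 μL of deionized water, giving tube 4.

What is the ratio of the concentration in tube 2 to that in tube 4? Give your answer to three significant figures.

29.6

Step 1: 65 μL brought to 4250 μL → factor 4250/65 = 65.385
Step 2: 220 μL brought to 24.2 mL → factor 24200/220 = 110
Step 3: 420 μL + 1650 μL = 2070 μL total → factor 2070/420 = 4.9286
Step 4: 100 μL + 500 μL = 600 μL total → factor 600/100 = 6
Dilution factor to tube 2 = 7192.3; to tube 4 = 2.1269 × 10^5
[tube 2]/[tube 4] = (factor to tube 4)/(factor to tube 2) = 2.1269 × 10^5/7192.3 = 29.6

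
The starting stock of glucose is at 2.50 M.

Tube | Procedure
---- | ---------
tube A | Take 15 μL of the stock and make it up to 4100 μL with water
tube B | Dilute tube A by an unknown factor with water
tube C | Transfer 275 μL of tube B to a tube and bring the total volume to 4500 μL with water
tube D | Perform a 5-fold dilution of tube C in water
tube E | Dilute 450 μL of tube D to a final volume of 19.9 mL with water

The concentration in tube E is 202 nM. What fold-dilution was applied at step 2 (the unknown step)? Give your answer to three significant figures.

12.5-fold

Step 1: 15 μL brought to 4100 μL → factor 4100/15 = 273.33
Step 2: unknown factor x
Step 3: 275 μL brought to 4500 μL → factor 4500/275 = 16.364
Step 4: 5-fold → factor 5
Step 5: 450 μL brought to 19.9 mL → factor 19900/450 = 44.222
Product of known-step factors = 9.8897 × 10^5
Overall factor = 2.50 M / (202 nM) = 1.2376 × 10^7
x = 1.2376 × 10^7 / 9.8897 × 10^5 = 12.5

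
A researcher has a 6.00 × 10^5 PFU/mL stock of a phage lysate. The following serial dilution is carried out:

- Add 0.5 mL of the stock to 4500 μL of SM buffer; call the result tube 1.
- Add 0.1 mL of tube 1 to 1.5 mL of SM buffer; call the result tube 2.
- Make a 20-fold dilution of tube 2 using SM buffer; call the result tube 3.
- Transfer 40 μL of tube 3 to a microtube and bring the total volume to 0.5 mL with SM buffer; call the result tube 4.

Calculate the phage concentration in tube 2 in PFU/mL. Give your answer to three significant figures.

Step 1: 0.5 mL + 4500 μL = 5 mL total → factor 5/0.5 = 10
Step 2: 0.1 mL + 1.5 mL = 1.6 mL total → factor 1.6/0.1 = 16
Dilution factor through tube 2 = 10 × 16 = 160
[tube 2] = 6.00 × 10^5 PFU/mL / 160 = 3.75 × 10^3 PFU/mL

3.75 × 10^3 PFU/mL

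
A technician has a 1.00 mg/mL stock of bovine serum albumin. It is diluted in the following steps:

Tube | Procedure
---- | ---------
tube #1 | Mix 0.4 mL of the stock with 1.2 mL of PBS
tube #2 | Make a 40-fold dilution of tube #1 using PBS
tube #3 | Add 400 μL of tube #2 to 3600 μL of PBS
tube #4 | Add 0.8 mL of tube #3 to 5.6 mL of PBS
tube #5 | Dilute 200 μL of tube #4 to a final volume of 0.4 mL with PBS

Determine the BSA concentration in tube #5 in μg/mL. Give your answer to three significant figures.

0.0391 μg/mL

Step 1: 0.4 mL + 1.2 mL = 1.6 mL total → factor 1.6/0.4 = 4
Step 2: 40-fold → factor 40
Step 3: 400 μL + 3600 μL = 4000 μL total → factor 4000/400 = 10
Step 4: 0.8 mL + 5.6 mL = 6.4 mL total → factor 6.4/0.8 = 8
Step 5: 200 μL brought to 0.4 mL → factor 400/200 = 2
Overall dilution factor = 4 × 40 × 10 × 8 × 2 = 25600
Final = 1.00 mg/mL / 25600 = 3.906 × 10^-5 mg/mL = 0.0391 μg/mL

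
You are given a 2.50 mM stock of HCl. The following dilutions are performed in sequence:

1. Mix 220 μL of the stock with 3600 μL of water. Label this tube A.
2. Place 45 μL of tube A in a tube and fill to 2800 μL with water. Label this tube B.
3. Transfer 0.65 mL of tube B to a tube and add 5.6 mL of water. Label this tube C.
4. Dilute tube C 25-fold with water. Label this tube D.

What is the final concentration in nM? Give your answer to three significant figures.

9.63 nM

Step 1: 220 μL + 3600 μL = 3820 μL total → factor 3820/220 = 17.364
Step 2: 45 μL brought to 2800 μL → factor 2800/45 = 62.222
Step 3: 0.65 mL + 5.6 mL = 6.25 mL total → factor 6.25/0.65 = 9.6154
Step 4: 25-fold → factor 25
Overall dilution factor = 17.364 × 62.222 × 9.6154 × 25 = 2.5971 × 10^5
Final = 2.50 mM / 2.5971 × 10^5 = 9.626 × 10^-6 mM = 9.63 nM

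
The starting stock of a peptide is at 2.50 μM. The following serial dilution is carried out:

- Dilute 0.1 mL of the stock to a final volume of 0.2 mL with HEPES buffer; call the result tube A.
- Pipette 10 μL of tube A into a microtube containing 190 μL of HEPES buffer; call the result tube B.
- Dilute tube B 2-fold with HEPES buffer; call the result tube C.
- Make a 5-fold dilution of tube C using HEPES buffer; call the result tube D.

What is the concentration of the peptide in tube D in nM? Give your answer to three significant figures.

Step 1: 0.1 mL brought to 0.2 mL → factor 0.2/0.1 = 2
Step 2: 10 μL + 190 μL = 200 μL total → factor 200/10 = 20
Step 3: 2-fold → factor 2
Step 4: 5-fold → factor 5
Overall dilution factor = 2 × 20 × 2 × 5 = 400
Final = 2.50 μM / 400 = 0.006250 μM = 6.25 nM

6.25 nM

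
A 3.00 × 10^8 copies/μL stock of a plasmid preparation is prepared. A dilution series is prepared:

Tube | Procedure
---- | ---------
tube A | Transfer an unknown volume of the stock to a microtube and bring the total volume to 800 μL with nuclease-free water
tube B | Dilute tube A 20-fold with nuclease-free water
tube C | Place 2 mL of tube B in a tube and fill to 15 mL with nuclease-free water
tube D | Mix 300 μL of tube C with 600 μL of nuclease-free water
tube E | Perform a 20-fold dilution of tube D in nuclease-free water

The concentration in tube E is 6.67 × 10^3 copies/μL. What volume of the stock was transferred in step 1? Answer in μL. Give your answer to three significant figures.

160 μL

Step 1: v brought to 800 μL → factor = 800 μL/v
Step 2: 20-fold → factor 20
Step 3: 2 mL brought to 15 mL → factor 15/2 = 7.5
Step 4: 300 μL + 600 μL = 900 μL total → factor 900/300 = 3
Step 5: 20-fold → factor 20
Product of known-step factors = 9000
Overall factor = 3.00 × 10^8 copies/μL / (6.67 × 10^3 copies/μL) = 44978
Step-1 factor = 44978 / 9000 = 4.9975
v = 800 μL / 4.9975 = 160 μL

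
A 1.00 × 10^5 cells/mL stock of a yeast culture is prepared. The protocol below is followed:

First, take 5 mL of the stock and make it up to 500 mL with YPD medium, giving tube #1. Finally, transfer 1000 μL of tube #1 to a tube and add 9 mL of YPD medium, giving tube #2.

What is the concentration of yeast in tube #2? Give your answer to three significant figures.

Step 1: 5 mL brought to 500 mL → factor 500/5 = 100
Step 2: 1000 μL + 9 mL = 10000 μL total → factor 10000/1000 = 10
Overall dilution factor = 100 × 10 = 1000
Final = 1.00 × 10^5 cells/mL / 1000 = 100 cells/mL

100 cells/mL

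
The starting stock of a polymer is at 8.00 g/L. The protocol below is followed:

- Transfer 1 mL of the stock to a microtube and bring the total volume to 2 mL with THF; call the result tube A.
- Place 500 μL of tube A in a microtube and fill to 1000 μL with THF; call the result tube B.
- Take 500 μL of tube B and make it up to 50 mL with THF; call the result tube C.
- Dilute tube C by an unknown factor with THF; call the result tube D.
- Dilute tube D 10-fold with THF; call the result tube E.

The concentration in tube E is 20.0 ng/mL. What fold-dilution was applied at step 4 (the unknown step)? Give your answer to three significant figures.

100-fold

Step 1: 1 mL brought to 2 mL → factor 2/1 = 2
Step 2: 500 μL brought to 1000 μL → factor 1000/500 = 2
Step 3: 500 μL brought to 50 mL → factor 50000/500 = 100
Step 4: unknown factor x
Step 5: 10-fold → factor 10
Product of known-step factors = 4000
Overall factor = 8.00 g/L / (20.0 ng/mL) = 4 × 10^5
x = 4 × 10^5 / 4000 = 100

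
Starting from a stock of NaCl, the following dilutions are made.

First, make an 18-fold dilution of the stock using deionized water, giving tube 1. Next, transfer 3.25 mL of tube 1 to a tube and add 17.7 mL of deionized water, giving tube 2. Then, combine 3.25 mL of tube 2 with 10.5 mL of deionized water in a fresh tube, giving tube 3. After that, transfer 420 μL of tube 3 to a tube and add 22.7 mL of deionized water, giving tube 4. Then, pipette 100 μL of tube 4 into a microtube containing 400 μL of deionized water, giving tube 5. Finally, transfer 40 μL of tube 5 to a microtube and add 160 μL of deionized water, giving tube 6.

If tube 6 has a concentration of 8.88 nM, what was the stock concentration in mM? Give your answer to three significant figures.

6.00 mM

Step 1: 18-fold → factor 18
Step 2: 3.25 mL + 17.7 mL = 20.95 mL total → factor 20.95/3.25 = 6.4462
Step 3: 3.25 mL + 10.5 mL = 13.75 mL total → factor 13.75/3.25 = 4.2308
Step 4: 420 μL + 22.7 mL = 23120 μL total → factor 23120/420 = 55.048
Step 5: 100 μL + 400 μL = 500 μL total → factor 500/100 = 5
Step 6: 40 μL + 160 μL = 200 μL total → factor 200/40 = 5
Overall dilution factor = 18 × 6.4462 × 4.2308 × 55.048 × 5 × 5 = 6.7557 × 10^5
Stock = 8.88 nM × 6.7557 × 10^5 = 5.999 × 10^6 nM = 6.00 mM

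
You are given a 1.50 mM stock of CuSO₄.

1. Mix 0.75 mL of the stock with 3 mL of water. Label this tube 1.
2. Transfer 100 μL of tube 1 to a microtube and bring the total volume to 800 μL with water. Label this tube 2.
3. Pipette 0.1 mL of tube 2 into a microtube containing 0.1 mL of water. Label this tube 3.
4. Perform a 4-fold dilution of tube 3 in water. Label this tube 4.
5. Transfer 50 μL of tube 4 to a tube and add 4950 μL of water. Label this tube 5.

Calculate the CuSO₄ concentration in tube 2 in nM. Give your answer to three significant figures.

Step 1: 0.75 mL + 3 mL = 3.75 mL total → factor 3.75/0.75 = 5
Step 2: 100 μL brought to 800 μL → factor 800/100 = 8
Dilution factor through tube 2 = 5 × 8 = 40
[tube 2] = 1.50 mM / 40 = 0.03750 mM = 3.75 × 10^4 nM

3.75 × 10^4 nM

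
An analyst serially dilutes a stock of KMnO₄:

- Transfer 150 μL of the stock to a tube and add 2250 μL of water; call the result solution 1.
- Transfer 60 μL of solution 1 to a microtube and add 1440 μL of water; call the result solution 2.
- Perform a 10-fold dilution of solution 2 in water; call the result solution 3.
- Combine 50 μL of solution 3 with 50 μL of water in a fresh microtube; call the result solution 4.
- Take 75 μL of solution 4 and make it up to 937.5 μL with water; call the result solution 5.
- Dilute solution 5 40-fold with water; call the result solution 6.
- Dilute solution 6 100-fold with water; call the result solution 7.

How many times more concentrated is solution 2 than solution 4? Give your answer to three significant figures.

Step 1: 150 μL + 2250 μL = 2400 μL total → factor 2400/150 = 16
Step 2: 60 μL + 1440 μL = 1500 μL total → factor 1500/60 = 25
Step 3: 10-fold → factor 10
Step 4: 50 μL + 50 μL = 100 μL total → factor 100/50 = 2
Dilution factor to solution 2 = 400; to solution 4 = 8000
[solution 2]/[solution 4] = (factor to solution 4)/(factor to solution 2) = 8000/400 = 20.0

20.0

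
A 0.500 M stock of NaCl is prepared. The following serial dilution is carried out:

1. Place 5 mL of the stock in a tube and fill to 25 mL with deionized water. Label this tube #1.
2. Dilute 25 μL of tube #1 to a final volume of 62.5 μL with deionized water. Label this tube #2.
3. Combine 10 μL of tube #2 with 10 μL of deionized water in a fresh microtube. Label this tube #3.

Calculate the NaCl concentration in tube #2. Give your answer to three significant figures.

0.0400 M

Step 1: 5 mL brought to 25 mL → factor 25/5 = 5
Step 2: 25 μL brought to 62.5 μL → factor 62.5/25 = 2.5
Dilution factor through tube #2 = 5 × 2.5 = 12.5
[tube #2] = 0.500 M / 12.5 = 0.0400 M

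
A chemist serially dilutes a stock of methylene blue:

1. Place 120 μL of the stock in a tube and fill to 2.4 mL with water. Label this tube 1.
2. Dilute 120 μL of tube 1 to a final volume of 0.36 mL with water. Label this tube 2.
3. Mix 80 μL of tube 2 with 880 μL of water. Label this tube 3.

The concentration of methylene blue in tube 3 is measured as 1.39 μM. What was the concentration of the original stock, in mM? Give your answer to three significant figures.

Step 1: 120 μL brought to 2.4 mL → factor 2400/120 = 20
Step 2: 120 μL brought to 0.36 mL → factor 360/120 = 3
Step 3: 80 μL + 880 μL = 960 μL total → factor 960/80 = 12
Overall dilution factor = 20 × 3 × 12 = 720
Stock = 1.39 μM × 720 = 1001 μM = 1.00 mM

1.00 mM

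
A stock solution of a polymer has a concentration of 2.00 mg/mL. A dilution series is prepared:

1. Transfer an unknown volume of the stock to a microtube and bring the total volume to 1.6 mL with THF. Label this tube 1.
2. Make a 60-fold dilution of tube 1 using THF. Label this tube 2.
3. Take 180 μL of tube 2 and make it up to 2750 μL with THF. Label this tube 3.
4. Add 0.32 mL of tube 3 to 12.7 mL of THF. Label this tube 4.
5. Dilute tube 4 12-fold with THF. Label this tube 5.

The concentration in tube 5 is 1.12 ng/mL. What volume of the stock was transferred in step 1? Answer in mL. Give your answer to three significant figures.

Step 1: v brought to 1.6 mL → factor = 1.6 mL/v
Step 2: 60-fold → factor 60
Step 3: 180 μL brought to 2750 μL → factor 2750/180 = 15.278
Step 4: 0.32 mL + 12.7 mL = 13.02 mL total → factor 13.02/0.32 = 40.688
Step 5: 12-fold → factor 12
Product of known-step factors = 4.4756 × 10^5
Overall factor = 2.00 mg/mL / (1.12 ng/mL) = 1.7857 × 10^6
Step-1 factor = 1.7857 × 10^6 / 4.4756 × 10^5 = 3.9899
v = 1.6 mL / 3.9899 = 0.401 mL

0.401 mL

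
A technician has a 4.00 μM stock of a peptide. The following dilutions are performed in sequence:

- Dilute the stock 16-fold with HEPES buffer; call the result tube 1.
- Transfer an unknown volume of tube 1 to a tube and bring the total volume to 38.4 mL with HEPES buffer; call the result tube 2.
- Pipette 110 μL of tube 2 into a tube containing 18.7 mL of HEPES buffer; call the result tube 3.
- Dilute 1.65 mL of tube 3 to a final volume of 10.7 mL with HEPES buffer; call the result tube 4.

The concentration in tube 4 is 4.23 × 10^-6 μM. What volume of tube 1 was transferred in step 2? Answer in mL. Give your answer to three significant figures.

0.720 mL

Step 1: 16-fold → factor 16
Step 2: v brought to 38.4 mL → factor = 38.4 mL/v
Step 3: 110 μL + 18.7 mL = 18810 μL total → factor 18810/110 = 171
Step 4: 1.65 mL brought to 10.7 mL → factor 10.7/1.65 = 6.4848
Product of known-step factors = 17743
Overall factor = 4.00 μM / (4.23 × 10^-6 μM) = 9.4563 × 10^5
Step-2 factor = 9.4563 × 10^5 / 17743 = 53.297
v = 38.4 mL / 53.297 = 0.720 mL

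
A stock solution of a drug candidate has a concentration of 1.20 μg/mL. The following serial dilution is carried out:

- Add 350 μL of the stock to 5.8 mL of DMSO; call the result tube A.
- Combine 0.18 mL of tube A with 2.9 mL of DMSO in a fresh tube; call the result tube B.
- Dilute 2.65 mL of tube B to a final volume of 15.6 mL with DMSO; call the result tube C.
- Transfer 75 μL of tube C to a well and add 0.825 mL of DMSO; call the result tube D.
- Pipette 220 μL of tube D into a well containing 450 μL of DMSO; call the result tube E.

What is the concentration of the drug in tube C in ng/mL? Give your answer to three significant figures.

Step 1: 350 μL + 5.8 mL = 6150 μL total → factor 6150/350 = 17.571
Step 2: 0.18 mL + 2.9 mL = 3.08 mL total → factor 3.08/0.18 = 17.111
Step 3: 2.65 mL brought to 15.6 mL → factor 15.6/2.65 = 5.8868
Dilution factor through tube C = 17.571 × 17.111 × 5.8868 = 1770
[tube C] = 1.20 μg/mL / 1770 = 0.0006780 μg/mL = 0.678 ng/mL

0.678 ng/mL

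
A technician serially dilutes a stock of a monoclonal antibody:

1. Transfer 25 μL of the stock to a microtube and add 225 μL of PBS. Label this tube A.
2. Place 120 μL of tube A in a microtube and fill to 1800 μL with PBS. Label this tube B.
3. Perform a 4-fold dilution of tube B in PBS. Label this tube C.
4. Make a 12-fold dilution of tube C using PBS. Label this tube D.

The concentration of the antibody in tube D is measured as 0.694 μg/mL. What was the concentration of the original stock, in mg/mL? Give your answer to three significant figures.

5.00 mg/mL

Step 1: 25 μL + 225 μL = 250 μL total → factor 250/25 = 10
Step 2: 120 μL brought to 1800 μL → factor 1800/120 = 15
Step 3: 4-fold → factor 4
Step 4: 12-fold → factor 12
Overall dilution factor = 10 × 15 × 4 × 12 = 7200
Stock = 0.694 μg/mL × 7200 = 4997 μg/mL = 5.00 mg/mL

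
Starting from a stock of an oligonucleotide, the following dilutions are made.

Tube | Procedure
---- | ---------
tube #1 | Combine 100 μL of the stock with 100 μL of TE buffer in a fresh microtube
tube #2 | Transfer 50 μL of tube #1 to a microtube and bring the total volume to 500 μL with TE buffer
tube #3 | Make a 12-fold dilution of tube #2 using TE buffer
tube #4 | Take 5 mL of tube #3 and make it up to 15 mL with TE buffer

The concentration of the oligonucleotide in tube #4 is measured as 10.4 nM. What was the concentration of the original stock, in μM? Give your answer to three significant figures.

7.49 μM

Step 1: 100 μL + 100 μL = 200 μL total → factor 200/100 = 2
Step 2: 50 μL brought to 500 μL → factor 500/50 = 10
Step 3: 12-fold → factor 12
Step 4: 5 mL brought to 15 mL → factor 15/5 = 3
Overall dilution factor = 2 × 10 × 12 × 3 = 720
Stock = 10.4 nM × 720 = 7488 nM = 7.49 μM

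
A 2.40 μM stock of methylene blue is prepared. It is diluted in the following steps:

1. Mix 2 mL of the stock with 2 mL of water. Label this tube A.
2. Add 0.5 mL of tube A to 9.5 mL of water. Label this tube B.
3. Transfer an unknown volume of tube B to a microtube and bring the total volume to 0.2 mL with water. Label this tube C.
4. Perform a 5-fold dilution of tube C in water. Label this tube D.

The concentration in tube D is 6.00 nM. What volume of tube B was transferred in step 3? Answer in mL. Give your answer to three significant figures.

0.100 mL

Step 1: 2 mL + 2 mL = 4 mL total → factor 4/2 = 2
Step 2: 0.5 mL + 9.5 mL = 10 mL total → factor 10/0.5 = 20
Step 3: v brought to 0.2 mL → factor = 0.2 mL/v
Step 4: 5-fold → factor 5
Product of known-step factors = 200
Overall factor = 2.40 μM / (6.00 nM) = 400
Step-3 factor = 400 / 200 = 2
v = 0.2 mL / 2 = 0.100 mL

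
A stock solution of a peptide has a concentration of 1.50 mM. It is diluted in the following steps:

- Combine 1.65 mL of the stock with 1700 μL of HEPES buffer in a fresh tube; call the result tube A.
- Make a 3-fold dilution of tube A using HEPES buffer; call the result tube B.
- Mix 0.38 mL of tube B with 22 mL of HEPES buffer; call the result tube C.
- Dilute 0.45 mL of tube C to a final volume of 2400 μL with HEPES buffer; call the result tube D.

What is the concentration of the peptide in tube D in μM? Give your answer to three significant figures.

0.784 μM

Step 1: 1.65 mL + 1700 μL = 3.35 mL total → factor 3.35/1.65 = 2.0303
Step 2: 3-fold → factor 3
Step 3: 0.38 mL + 22 mL = 22.38 mL total → factor 22.38/0.38 = 58.895
Step 4: 0.45 mL brought to 2400 μL → factor 2.4/0.45 = 5.3333
Overall dilution factor = 2.0303 × 3 × 58.895 × 5.3333 = 1913.2
Final = 1.50 mM / 1913.2 = 0.0007840 mM = 0.784 μM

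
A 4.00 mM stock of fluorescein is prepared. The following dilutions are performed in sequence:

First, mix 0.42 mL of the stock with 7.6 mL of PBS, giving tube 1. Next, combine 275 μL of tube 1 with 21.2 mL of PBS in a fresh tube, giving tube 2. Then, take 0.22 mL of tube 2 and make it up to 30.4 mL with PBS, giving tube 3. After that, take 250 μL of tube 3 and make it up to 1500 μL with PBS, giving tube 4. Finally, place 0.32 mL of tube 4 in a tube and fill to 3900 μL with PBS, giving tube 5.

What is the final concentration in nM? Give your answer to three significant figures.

Step 1: 0.42 mL + 7.6 mL = 8.02 mL total → factor 8.02/0.42 = 19.095
Step 2: 275 μL + 21.2 mL = 21475 μL total → factor 21475/275 = 78.091
Step 3: 0.22 mL brought to 30.4 mL → factor 30.4/0.22 = 138.18
Step 4: 250 μL brought to 1500 μL → factor 1500/250 = 6
Step 5: 0.32 mL brought to 3900 μL → factor 3.9/0.32 = 12.188
Overall dilution factor = 19.095 × 78.091 × 138.18 × 6 × 12.188 = 1.5068 × 10^7
Final = 4.00 mM / 1.5068 × 10^7 = 2.655 × 10^-7 mM = 0.265 nM

0.265 nM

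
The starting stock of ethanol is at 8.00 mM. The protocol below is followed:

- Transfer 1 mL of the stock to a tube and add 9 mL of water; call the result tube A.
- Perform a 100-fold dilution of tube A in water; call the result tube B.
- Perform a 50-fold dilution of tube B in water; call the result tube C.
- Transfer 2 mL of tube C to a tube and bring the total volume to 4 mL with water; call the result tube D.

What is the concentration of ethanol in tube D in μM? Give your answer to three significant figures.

Step 1: 1 mL + 9 mL = 10 mL total → factor 10/1 = 10
Step 2: 100-fold → factor 100
Step 3: 50-fold → factor 50
Step 4: 2 mL brought to 4 mL → factor 4/2 = 2
Overall dilution factor = 10 × 100 × 50 × 2 = 1 × 10^5
Final = 8.00 mM / 1 × 10^5 = 8.000 × 10^-5 mM = 0.0800 μM

0.0800 μM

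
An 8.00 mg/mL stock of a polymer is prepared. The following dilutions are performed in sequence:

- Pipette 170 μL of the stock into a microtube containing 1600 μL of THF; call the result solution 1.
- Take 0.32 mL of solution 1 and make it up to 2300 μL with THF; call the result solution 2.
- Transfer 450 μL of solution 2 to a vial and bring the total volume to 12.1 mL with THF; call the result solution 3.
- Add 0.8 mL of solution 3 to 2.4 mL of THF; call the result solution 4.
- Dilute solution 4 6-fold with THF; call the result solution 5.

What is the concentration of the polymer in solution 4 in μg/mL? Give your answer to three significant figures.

Step 1: 170 μL + 1600 μL = 1770 μL total → factor 1770/170 = 10.412
Step 2: 0.32 mL brought to 2300 μL → factor 2.3/0.32 = 7.1875
Step 3: 450 μL brought to 12.1 mL → factor 12100/450 = 26.889
Step 4: 0.8 mL + 2.4 mL = 3.2 mL total → factor 3.2/0.8 = 4
Dilution factor through solution 4 = 10.412 × 7.1875 × 26.889 × 4 = 8048.9
[solution 4] = 8.00 mg/mL / 8048.9 = 0.0009939 mg/mL = 0.994 μg/mL

0.994 μg/mL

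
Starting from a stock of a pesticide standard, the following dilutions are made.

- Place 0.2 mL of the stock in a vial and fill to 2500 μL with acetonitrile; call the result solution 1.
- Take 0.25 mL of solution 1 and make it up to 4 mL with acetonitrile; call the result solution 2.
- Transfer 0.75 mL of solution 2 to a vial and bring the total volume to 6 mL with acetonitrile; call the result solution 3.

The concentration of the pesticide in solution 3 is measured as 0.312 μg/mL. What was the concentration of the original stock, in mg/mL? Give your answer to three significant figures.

0.499 mg/mL

Step 1: 0.2 mL brought to 2500 μL → factor 2.5/0.2 = 12.5
Step 2: 0.25 mL brought to 4 mL → factor 4/0.25 = 16
Step 3: 0.75 mL brought to 6 mL → factor 6/0.75 = 8
Overall dilution factor = 12.5 × 16 × 8 = 1600
Stock = 0.312 μg/mL × 1600 = 499.2 μg/mL = 0.499 mg/mL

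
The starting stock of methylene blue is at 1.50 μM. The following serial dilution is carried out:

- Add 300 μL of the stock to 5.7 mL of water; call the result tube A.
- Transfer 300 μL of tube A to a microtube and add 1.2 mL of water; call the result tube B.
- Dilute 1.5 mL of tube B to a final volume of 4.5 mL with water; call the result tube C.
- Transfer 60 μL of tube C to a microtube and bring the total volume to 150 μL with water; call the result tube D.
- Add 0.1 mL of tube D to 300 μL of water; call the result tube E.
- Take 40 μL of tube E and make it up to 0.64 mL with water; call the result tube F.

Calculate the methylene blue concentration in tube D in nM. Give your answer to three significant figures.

Step 1: 300 μL + 5.7 mL = 6000 μL total → factor 6000/300 = 20
Step 2: 300 μL + 1.2 mL = 1500 μL total → factor 1500/300 = 5
Step 3: 1.5 mL brought to 4.5 mL → factor 4.5/1.5 = 3
Step 4: 60 μL brought to 150 μL → factor 150/60 = 2.5
Dilution factor through tube D = 20 × 5 × 3 × 2.5 = 750
[tube D] = 1.50 μM / 750 = 0.002000 μM = 2.00 nM

2.00 nM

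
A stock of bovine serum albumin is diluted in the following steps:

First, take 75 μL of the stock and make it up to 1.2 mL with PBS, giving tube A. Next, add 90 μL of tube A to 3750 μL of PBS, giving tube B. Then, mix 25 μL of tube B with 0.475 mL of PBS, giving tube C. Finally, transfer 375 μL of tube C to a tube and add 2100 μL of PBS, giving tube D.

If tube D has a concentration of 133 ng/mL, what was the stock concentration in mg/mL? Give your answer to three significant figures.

12.0 mg/mL

Step 1: 75 μL brought to 1.2 mL → factor 1200/75 = 16
Step 2: 90 μL + 3750 μL = 3840 μL total → factor 3840/90 = 42.667
Step 3: 25 μL + 0.475 mL = 500 μL total → factor 500/25 = 20
Step 4: 375 μL + 2100 μL = 2475 μL total → factor 2475/375 = 6.6
Overall dilution factor = 16 × 42.667 × 20 × 6.6 = 90112
Stock = 133 ng/mL × 90112 = 1.198 × 10^7 ng/mL = 12.0 mg/mL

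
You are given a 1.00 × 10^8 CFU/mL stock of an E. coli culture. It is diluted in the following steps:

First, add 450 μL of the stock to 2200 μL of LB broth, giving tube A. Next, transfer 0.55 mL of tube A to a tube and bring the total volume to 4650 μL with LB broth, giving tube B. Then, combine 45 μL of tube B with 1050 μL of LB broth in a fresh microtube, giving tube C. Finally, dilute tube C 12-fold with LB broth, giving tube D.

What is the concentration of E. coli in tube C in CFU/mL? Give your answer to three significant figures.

Step 1: 450 μL + 2200 μL = 2650 μL total → factor 2650/450 = 5.8889
Step 2: 0.55 mL brought to 4650 μL → factor 4.65/0.55 = 8.4545
Step 3: 45 μL + 1050 μL = 1095 μL total → factor 1095/45 = 24.333
Dilution factor through tube C = 5.8889 × 8.4545 × 24.333 = 1211.5
[tube C] = 1.00 × 10^8 CFU/mL / 1211.5 = 8.25 × 10^4 CFU/mL

8.25 × 10^4 CFU/mL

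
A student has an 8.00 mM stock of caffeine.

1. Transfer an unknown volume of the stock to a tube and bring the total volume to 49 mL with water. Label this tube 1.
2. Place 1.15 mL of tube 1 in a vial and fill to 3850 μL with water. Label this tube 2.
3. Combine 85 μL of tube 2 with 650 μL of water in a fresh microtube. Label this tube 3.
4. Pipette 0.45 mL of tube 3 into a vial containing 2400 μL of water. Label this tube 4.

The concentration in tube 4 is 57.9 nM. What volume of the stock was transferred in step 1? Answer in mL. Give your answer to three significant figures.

0.0650 mL

Step 1: v brought to 49 mL → factor = 49 mL/v
Step 2: 1.15 mL brought to 3850 μL → factor 3.85/1.15 = 3.3478
Step 3: 85 μL + 650 μL = 735 μL total → factor 735/85 = 8.6471
Step 4: 0.45 mL + 2400 μL = 2.85 mL total → factor 2.85/0.45 = 6.3333
Product of known-step factors = 183.34
Overall factor = 8.00 mM / (57.9 nM) = 1.3817 × 10^5
Step-1 factor = 1.3817 × 10^5 / 183.34 = 753.61
v = 49 mL / 753.61 = 0.0650 mL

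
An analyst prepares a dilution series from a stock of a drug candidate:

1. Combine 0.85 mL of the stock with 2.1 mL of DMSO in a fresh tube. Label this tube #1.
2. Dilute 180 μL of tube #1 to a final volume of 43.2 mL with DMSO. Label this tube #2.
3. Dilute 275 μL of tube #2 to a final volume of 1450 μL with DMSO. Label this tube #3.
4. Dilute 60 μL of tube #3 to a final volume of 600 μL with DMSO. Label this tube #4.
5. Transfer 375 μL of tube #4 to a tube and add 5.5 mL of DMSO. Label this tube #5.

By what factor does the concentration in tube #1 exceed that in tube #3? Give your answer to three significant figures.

1.27 × 10^3

Step 1: 0.85 mL + 2.1 mL = 2.95 mL total → factor 2.95/0.85 = 3.4706
Step 2: 180 μL brought to 43.2 mL → factor 43200/180 = 240
Step 3: 275 μL brought to 1450 μL → factor 1450/275 = 5.2727
Dilution factor to tube #1 = 3.4706; to tube #3 = 4391.9
[tube #1]/[tube #3] = (factor to tube #3)/(factor to tube #1) = 4391.9/3.4706 = 1.27 × 10^3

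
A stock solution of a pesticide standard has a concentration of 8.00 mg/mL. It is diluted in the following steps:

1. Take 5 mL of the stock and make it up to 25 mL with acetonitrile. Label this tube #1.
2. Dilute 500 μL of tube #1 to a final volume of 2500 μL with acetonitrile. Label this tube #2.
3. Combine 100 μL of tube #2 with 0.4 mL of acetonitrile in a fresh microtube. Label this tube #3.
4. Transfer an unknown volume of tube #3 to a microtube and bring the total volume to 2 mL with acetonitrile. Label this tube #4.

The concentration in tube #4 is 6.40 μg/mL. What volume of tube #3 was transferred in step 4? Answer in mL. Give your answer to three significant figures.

Step 1: 5 mL brought to 25 mL → factor 25/5 = 5
Step 2: 500 μL brought to 2500 μL → factor 2500/500 = 5
Step 3: 100 μL + 0.4 mL = 500 μL total → factor 500/100 = 5
Step 4: v brought to 2 mL → factor = 2 mL/v
Product of known-step factors = 125
Overall factor = 8.00 mg/mL / (6.40 μg/mL) = 1250
Step-4 factor = 1250 / 125 = 10
v = 2 mL / 10 = 0.200 mL

0.200 mL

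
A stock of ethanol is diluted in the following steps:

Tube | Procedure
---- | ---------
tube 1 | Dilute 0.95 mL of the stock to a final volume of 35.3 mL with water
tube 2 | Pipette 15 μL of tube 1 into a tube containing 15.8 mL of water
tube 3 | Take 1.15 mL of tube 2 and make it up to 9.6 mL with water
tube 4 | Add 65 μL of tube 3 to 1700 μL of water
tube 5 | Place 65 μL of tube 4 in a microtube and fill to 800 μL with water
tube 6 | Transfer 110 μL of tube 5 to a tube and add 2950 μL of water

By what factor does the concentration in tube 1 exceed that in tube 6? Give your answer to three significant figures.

8.18 × 10^7

Step 1: 0.95 mL brought to 35.3 mL → factor 35.3/0.95 = 37.158
Step 2: 15 μL + 15.8 mL = 15815 μL total → factor 15815/15 = 1054.3
Step 3: 1.15 mL brought to 9.6 mL → factor 9.6/1.15 = 8.3478
Step 4: 65 μL + 1700 μL = 1765 μL total → factor 1765/65 = 27.154
Step 5: 65 μL brought to 800 μL → factor 800/65 = 12.308
Step 6: 110 μL + 2950 μL = 3060 μL total → factor 3060/110 = 27.818
Dilution factor to tube 1 = 37.158; to tube 6 = 3.0405 × 10^9
[tube 1]/[tube 6] = (factor to tube 6)/(factor to tube 1) = 3.0405 × 10^9/37.158 = 8.18 × 10^7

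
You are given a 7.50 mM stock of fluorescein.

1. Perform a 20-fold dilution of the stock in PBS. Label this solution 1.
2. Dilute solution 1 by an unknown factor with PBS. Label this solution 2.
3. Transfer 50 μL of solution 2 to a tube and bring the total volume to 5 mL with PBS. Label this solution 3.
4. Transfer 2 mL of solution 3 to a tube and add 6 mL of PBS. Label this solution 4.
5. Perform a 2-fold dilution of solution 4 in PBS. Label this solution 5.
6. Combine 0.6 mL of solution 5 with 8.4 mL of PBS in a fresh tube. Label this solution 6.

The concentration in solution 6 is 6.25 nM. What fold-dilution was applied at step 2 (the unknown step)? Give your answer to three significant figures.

5.00-fold

Step 1: 20-fold → factor 20
Step 2: unknown factor x
Step 3: 50 μL brought to 5 mL → factor 5000/50 = 100
Step 4: 2 mL + 6 mL = 8 mL total → factor 8/2 = 4
Step 5: 2-fold → factor 2
Step 6: 0.6 mL + 8.4 mL = 9 mL total → factor 9/0.6 = 15
Product of known-step factors = 2.4 × 10^5
Overall factor = 7.50 mM / (6.25 nM) = 1.2 × 10^6
x = 1.2 × 10^6 / 2.4 × 10^5 = 5.00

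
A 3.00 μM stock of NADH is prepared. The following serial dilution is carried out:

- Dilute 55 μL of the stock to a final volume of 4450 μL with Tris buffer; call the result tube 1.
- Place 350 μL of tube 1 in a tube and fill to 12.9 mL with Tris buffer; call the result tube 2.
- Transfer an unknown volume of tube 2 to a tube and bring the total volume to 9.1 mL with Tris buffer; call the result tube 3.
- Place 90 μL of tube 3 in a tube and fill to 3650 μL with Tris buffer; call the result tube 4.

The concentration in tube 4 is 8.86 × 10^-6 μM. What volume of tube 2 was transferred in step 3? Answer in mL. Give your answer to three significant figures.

Step 1: 55 μL brought to 4450 μL → factor 4450/55 = 80.909
Step 2: 350 μL brought to 12.9 mL → factor 12900/350 = 36.857
Step 3: v brought to 9.1 mL → factor = 9.1 mL/v
Step 4: 90 μL brought to 3650 μL → factor 3650/90 = 40.556
Product of known-step factors = 1.2094 × 10^5
Overall factor = 3.00 μM / (8.86 × 10^-6 μM) = 3.386 × 10^5
Step-3 factor = 3.386 × 10^5 / 1.2094 × 10^5 = 2.7997
v = 9.1 mL / 2.7997 = 3.25 mL

3.25 mL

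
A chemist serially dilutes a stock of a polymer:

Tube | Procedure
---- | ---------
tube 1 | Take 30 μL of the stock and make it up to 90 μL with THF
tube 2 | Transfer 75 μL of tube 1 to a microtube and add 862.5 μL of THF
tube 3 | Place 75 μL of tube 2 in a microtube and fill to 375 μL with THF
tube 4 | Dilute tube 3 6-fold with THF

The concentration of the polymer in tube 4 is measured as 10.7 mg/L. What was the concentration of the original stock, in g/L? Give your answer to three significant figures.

12.0 g/L

Step 1: 30 μL brought to 90 μL → factor 90/30 = 3
Step 2: 75 μL + 862.5 μL = 937.5 μL total → factor 937.5/75 = 12.5
Step 3: 75 μL brought to 375 μL → factor 375/75 = 5
Step 4: 6-fold → factor 6
Overall dilution factor = 3 × 12.5 × 5 × 6 = 1125
Stock = 10.7 mg/L × 1125 = 1.204 × 10^4 mg/L = 12.0 g/L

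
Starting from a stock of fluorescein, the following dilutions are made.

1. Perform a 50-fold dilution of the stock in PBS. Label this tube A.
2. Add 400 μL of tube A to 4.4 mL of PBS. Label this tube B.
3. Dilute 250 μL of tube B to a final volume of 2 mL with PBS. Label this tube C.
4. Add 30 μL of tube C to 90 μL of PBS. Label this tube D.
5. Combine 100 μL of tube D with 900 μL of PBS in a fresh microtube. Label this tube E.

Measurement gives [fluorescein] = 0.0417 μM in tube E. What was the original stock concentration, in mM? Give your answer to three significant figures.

8.01 mM

Step 1: 50-fold → factor 50
Step 2: 400 μL + 4.4 mL = 4800 μL total → factor 4800/400 = 12
Step 3: 250 μL brought to 2 mL → factor 2000/250 = 8
Step 4: 30 μL + 90 μL = 120 μL total → factor 120/30 = 4
Step 5: 100 μL + 900 μL = 1000 μL total → factor 1000/100 = 10
Overall dilution factor = 50 × 12 × 8 × 4 × 10 = 1.92 × 10^5
Stock = 0.0417 μM × 1.92 × 10^5 = 8006 μM = 8.01 mM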